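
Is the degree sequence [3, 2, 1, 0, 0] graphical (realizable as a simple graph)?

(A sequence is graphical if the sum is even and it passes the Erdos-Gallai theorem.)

Sum of degrees = 6. Sum is even but fails Erdos-Gallai. The sequence is NOT graphical.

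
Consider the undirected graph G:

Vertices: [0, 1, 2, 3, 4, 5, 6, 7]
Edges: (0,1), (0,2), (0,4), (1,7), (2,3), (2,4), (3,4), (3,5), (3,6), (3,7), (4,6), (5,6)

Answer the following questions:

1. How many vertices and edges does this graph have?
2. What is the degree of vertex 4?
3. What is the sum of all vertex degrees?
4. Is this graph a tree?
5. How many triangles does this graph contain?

Count: 8 vertices, 12 edges.
Vertex 4 has neighbors [0, 2, 3, 6], degree = 4.
Handshaking lemma: 2 * 12 = 24.
A tree on 8 vertices has 7 edges. This graph has 12 edges (5 extra). Not a tree.
Number of triangles = 4.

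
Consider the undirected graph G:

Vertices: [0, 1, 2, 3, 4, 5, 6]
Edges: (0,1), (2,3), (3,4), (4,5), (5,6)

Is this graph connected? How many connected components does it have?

Checking connectivity: the graph has 2 connected component(s).
Components: [[0, 1], [2, 3, 4, 5, 6]]. The graph is NOT connected.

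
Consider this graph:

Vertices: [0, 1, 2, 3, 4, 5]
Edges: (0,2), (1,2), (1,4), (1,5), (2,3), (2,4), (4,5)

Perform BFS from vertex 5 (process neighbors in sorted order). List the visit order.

BFS from vertex 5 (neighbors processed in ascending order):
Visit order: 5, 1, 4, 2, 0, 3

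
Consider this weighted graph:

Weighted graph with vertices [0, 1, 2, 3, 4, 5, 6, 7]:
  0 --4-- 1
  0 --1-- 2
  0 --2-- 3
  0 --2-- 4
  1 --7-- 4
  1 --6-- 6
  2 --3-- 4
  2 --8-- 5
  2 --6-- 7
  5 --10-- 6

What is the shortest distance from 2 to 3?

Using Dijkstra's algorithm from vertex 2:
Shortest path: 2 -> 0 -> 3
Total weight: 1 + 2 = 3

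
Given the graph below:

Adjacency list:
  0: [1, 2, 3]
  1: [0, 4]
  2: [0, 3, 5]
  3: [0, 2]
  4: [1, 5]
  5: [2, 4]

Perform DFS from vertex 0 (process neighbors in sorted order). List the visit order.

DFS from vertex 0 (neighbors processed in ascending order):
Visit order: 0, 1, 4, 5, 2, 3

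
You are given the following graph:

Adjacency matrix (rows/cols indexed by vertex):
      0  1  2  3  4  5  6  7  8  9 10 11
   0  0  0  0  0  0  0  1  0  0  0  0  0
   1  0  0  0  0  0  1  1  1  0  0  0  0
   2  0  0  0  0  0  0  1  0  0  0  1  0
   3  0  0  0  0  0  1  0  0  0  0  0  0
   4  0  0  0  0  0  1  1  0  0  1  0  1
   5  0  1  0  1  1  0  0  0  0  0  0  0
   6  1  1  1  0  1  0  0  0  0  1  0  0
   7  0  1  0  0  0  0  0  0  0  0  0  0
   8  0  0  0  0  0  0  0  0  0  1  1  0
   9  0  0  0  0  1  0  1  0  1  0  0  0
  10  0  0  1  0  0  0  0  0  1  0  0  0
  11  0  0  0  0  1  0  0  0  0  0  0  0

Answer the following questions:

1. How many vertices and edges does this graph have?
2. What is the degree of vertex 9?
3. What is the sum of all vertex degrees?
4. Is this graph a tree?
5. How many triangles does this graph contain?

Count: 12 vertices, 14 edges.
Vertex 9 has neighbors [4, 6, 8], degree = 3.
Handshaking lemma: 2 * 14 = 28.
A tree on 12 vertices has 11 edges. This graph has 14 edges (3 extra). Not a tree.
Number of triangles = 1.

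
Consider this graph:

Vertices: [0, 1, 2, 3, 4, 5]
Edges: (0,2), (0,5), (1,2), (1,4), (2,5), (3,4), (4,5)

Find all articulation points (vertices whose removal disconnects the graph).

An articulation point is a vertex whose removal disconnects the graph.
Articulation points: [4]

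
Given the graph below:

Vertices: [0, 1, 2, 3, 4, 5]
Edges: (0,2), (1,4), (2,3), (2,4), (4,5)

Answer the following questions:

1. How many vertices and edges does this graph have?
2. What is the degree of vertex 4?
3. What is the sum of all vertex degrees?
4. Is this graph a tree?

Count: 6 vertices, 5 edges.
Vertex 4 has neighbors [1, 2, 5], degree = 3.
Handshaking lemma: 2 * 5 = 10.
A graph is a tree iff it is connected and has exactly n-1 edges. This graph is connected (all 6 vertices in one component) and has 6-1 = 5 edges. It is a tree.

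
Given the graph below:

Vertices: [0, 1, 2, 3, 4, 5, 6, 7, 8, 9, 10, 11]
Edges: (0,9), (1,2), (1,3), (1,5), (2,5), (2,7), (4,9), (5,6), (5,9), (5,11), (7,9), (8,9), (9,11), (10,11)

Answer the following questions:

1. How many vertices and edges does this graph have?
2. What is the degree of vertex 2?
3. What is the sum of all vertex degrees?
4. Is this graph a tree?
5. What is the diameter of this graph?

Count: 12 vertices, 14 edges.
Vertex 2 has neighbors [1, 5, 7], degree = 3.
Handshaking lemma: 2 * 14 = 28.
A tree on 12 vertices has 11 edges. This graph has 14 edges (3 extra). Not a tree.
Diameter (longest shortest path) = 4.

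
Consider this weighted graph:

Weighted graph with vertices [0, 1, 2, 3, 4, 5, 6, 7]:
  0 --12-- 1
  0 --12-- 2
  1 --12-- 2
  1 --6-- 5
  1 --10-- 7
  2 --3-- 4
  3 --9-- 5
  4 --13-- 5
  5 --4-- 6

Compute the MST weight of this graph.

Applying Kruskal's algorithm (sort edges by weight, add if no cycle):
  Add (2,4) w=3
  Add (5,6) w=4
  Add (1,5) w=6
  Add (3,5) w=9
  Add (1,7) w=10
  Add (0,1) w=12
  Add (0,2) w=12
  Skip (1,2) w=12 (creates cycle)
  Skip (4,5) w=13 (creates cycle)
MST weight = 56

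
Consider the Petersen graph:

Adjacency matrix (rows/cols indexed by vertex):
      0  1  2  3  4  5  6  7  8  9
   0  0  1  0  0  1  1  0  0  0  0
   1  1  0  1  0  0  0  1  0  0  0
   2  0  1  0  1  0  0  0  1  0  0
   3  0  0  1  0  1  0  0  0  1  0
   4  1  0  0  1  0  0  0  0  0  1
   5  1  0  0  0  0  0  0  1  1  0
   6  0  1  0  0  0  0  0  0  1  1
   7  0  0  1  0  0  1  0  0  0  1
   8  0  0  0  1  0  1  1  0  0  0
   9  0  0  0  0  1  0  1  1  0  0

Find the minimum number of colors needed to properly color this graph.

The Petersen graph contains odd cycles (e.g. the outer 5-cycle), so chi >= 3.
A proper 3-coloring exists (it is a well-known 3-chromatic graph).
Chromatic number = 3.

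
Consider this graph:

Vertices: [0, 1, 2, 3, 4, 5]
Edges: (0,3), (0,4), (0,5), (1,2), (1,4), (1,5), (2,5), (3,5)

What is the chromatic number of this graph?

The graph has a maximum clique of size 3 (lower bound on chromatic number).
A valid 3-coloring: {0: 1, 1: 1, 2: 2, 3: 2, 4: 0, 5: 0}.
Chromatic number = 3.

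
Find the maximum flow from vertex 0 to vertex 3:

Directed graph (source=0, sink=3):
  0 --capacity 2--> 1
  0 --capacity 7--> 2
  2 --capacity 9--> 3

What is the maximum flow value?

Computing max flow:
  Flow on (0->2): 7/7
  Flow on (2->3): 7/9
Maximum flow = 7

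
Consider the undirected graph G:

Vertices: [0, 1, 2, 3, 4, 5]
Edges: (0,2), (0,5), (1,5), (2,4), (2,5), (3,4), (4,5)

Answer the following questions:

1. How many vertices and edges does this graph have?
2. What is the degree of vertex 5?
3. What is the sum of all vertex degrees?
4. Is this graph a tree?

Count: 6 vertices, 7 edges.
Vertex 5 has neighbors [0, 1, 2, 4], degree = 4.
Handshaking lemma: 2 * 7 = 14.
A tree on 6 vertices has 5 edges. This graph has 7 edges (2 extra). Not a tree.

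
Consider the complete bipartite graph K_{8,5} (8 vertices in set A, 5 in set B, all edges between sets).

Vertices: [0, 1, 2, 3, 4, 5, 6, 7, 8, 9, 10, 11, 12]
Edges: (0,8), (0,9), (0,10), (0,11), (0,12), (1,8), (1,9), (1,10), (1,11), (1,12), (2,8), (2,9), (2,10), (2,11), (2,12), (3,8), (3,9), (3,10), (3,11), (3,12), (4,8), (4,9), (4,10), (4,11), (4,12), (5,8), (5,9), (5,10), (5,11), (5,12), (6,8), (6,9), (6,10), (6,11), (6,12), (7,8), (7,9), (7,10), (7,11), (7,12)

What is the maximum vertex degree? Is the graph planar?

Set-A vertices have degree 5; set-B vertices have degree 8. Maximum degree = max(8,5) = 8.
K_{8,5} contains K_{3,3} as a subgraph (since both sides have >= 3 vertices); by Kuratowski's theorem it is not planar.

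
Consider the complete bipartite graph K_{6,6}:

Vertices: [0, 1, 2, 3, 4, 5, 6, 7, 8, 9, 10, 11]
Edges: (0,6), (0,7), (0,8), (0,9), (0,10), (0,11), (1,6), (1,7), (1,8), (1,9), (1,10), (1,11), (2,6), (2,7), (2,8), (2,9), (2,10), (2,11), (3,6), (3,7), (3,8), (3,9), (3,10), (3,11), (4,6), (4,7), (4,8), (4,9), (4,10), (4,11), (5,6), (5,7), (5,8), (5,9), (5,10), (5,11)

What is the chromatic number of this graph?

K_{6,6} is bipartite: vertices split into two independent sets of size 6 and 6.
Color one set 0, the other 1. No adjacent vertices share a color.
Chromatic number = 2.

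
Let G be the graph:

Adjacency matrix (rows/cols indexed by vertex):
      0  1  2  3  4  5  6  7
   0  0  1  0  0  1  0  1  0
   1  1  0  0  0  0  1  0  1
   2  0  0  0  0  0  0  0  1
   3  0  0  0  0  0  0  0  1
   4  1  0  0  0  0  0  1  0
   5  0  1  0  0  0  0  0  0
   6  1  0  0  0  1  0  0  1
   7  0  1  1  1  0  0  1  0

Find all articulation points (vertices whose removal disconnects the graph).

An articulation point is a vertex whose removal disconnects the graph.
Articulation points: [1, 7]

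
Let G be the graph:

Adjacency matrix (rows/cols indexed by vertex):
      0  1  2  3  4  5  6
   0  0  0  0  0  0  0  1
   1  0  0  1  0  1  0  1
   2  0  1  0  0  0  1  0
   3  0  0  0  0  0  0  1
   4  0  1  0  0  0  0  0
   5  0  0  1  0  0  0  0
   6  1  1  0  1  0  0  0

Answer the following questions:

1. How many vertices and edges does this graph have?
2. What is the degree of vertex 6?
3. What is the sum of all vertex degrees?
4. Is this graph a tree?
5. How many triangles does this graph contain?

Count: 7 vertices, 6 edges.
Vertex 6 has neighbors [0, 1, 3], degree = 3.
Handshaking lemma: 2 * 6 = 12.
A graph is a tree iff it is connected and has exactly n-1 edges. This graph is connected (all 7 vertices in one component) and has 7-1 = 6 edges. It is a tree.
Number of triangles = 0.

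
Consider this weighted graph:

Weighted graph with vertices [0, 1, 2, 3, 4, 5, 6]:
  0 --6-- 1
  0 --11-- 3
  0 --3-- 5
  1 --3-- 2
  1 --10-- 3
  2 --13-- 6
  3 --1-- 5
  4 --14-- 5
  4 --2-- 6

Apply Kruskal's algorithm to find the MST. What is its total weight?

Applying Kruskal's algorithm (sort edges by weight, add if no cycle):
  Add (3,5) w=1
  Add (4,6) w=2
  Add (0,5) w=3
  Add (1,2) w=3
  Add (0,1) w=6
  Skip (1,3) w=10 (creates cycle)
  Skip (0,3) w=11 (creates cycle)
  Add (2,6) w=13
  Skip (4,5) w=14 (creates cycle)
MST weight = 28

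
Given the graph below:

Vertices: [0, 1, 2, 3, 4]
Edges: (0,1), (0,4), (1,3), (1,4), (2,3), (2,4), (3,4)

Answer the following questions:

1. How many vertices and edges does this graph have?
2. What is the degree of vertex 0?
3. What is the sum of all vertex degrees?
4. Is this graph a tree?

Count: 5 vertices, 7 edges.
Vertex 0 has neighbors [1, 4], degree = 2.
Handshaking lemma: 2 * 7 = 14.
A tree on 5 vertices has 4 edges. This graph has 7 edges (3 extra). Not a tree.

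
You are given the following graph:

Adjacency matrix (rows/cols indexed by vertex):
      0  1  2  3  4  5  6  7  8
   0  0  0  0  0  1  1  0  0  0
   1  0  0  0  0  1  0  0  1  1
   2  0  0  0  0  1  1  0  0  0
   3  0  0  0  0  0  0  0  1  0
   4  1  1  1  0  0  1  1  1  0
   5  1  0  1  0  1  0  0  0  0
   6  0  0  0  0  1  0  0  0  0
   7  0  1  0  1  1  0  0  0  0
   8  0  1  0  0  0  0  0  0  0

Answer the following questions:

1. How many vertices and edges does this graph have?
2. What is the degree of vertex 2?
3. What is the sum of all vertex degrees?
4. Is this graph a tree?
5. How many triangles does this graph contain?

Count: 9 vertices, 11 edges.
Vertex 2 has neighbors [4, 5], degree = 2.
Handshaking lemma: 2 * 11 = 22.
A tree on 9 vertices has 8 edges. This graph has 11 edges (3 extra). Not a tree.
Number of triangles = 3.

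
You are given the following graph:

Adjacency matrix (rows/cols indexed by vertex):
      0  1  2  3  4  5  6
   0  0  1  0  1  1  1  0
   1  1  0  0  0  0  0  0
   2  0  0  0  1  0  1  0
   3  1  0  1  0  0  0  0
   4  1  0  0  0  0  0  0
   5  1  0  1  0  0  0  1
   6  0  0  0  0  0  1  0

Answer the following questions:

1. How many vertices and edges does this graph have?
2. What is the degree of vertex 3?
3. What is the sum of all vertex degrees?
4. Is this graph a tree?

Count: 7 vertices, 7 edges.
Vertex 3 has neighbors [0, 2], degree = 2.
Handshaking lemma: 2 * 7 = 14.
A tree on 7 vertices has 6 edges. This graph has 7 edges (1 extra). Not a tree.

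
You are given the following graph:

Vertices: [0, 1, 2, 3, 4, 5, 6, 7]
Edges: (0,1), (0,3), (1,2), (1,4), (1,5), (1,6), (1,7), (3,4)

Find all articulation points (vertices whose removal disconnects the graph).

An articulation point is a vertex whose removal disconnects the graph.
Articulation points: [1]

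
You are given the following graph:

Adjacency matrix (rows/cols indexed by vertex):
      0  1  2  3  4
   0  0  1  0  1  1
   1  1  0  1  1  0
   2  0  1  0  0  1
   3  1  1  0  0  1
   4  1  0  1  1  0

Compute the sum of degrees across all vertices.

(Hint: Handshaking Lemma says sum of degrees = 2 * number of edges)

Count edges: 7 edges.
By Handshaking Lemma: sum of degrees = 2 * 7 = 14.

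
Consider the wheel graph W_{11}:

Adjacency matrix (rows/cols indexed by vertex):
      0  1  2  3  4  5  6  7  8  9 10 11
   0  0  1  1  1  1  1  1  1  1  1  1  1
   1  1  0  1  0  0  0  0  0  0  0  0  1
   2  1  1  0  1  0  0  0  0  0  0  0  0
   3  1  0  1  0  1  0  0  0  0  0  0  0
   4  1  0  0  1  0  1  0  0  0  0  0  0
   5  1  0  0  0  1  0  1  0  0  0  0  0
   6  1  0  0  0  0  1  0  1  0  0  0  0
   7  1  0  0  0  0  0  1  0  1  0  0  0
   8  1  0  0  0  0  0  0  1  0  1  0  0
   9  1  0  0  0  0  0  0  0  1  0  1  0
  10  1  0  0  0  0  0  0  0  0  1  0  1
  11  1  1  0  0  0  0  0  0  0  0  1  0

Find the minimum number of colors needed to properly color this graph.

W_{11} = C_{11} plus a hub adjacent to every cycle vertex.
The outer cycle needs 3 colors (odd cycle); the hub is adjacent to all of them so needs a fresh color.
Chromatic number = 3 + 1 = 4.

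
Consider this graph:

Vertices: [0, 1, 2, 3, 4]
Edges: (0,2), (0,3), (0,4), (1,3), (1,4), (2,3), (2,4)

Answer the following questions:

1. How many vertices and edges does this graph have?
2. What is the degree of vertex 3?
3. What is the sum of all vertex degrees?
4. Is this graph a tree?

Count: 5 vertices, 7 edges.
Vertex 3 has neighbors [0, 1, 2], degree = 3.
Handshaking lemma: 2 * 7 = 14.
A tree on 5 vertices has 4 edges. This graph has 7 edges (3 extra). Not a tree.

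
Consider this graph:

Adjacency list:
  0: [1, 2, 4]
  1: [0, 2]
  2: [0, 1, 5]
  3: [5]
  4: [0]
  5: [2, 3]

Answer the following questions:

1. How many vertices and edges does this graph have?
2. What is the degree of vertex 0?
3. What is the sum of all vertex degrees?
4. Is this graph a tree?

Count: 6 vertices, 6 edges.
Vertex 0 has neighbors [1, 2, 4], degree = 3.
Handshaking lemma: 2 * 6 = 12.
A tree on 6 vertices has 5 edges. This graph has 6 edges (1 extra). Not a tree.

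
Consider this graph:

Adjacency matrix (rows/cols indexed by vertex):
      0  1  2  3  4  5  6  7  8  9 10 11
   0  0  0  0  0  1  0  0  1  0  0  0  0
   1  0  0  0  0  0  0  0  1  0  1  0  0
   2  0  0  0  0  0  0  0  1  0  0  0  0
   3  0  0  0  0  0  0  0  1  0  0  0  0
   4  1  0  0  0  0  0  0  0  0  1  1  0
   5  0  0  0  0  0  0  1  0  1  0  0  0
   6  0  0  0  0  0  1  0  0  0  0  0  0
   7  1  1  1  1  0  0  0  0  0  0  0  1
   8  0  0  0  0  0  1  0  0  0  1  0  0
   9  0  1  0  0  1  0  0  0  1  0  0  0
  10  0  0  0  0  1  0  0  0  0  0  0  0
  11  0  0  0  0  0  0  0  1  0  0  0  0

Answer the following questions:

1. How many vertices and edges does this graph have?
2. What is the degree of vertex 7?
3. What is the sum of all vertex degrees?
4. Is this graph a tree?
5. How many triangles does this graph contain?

Count: 12 vertices, 12 edges.
Vertex 7 has neighbors [0, 1, 2, 3, 11], degree = 5.
Handshaking lemma: 2 * 12 = 24.
A tree on 12 vertices has 11 edges. This graph has 12 edges (1 extra). Not a tree.
Number of triangles = 0.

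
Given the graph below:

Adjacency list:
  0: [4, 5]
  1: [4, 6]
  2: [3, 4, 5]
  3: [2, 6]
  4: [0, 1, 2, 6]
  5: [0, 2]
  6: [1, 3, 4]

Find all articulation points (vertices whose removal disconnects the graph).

No articulation points. The graph is biconnected.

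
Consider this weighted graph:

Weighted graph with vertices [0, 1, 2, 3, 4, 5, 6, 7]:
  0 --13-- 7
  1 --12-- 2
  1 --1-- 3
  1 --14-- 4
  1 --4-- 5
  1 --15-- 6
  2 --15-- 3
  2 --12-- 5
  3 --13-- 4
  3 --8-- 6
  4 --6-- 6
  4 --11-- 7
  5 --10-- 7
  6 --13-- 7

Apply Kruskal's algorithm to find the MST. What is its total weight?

Applying Kruskal's algorithm (sort edges by weight, add if no cycle):
  Add (1,3) w=1
  Add (1,5) w=4
  Add (4,6) w=6
  Add (3,6) w=8
  Add (5,7) w=10
  Skip (4,7) w=11 (creates cycle)
  Add (1,2) w=12
  Skip (2,5) w=12 (creates cycle)
  Add (0,7) w=13
  Skip (3,4) w=13 (creates cycle)
  Skip (6,7) w=13 (creates cycle)
  Skip (1,4) w=14 (creates cycle)
  Skip (1,6) w=15 (creates cycle)
  Skip (2,3) w=15 (creates cycle)
MST weight = 54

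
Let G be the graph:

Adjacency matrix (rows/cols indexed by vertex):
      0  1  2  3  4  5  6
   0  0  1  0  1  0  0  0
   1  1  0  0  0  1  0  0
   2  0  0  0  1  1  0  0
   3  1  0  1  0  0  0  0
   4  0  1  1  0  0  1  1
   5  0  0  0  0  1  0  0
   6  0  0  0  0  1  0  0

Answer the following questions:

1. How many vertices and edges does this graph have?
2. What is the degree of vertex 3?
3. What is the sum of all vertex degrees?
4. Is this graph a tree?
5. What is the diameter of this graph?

Count: 7 vertices, 7 edges.
Vertex 3 has neighbors [0, 2], degree = 2.
Handshaking lemma: 2 * 7 = 14.
A tree on 7 vertices has 6 edges. This graph has 7 edges (1 extra). Not a tree.
Diameter (longest shortest path) = 3.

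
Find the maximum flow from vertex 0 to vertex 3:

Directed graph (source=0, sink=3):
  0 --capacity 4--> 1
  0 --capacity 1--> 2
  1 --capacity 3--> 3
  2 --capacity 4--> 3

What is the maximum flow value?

Computing max flow:
  Flow on (0->1): 3/4
  Flow on (0->2): 1/1
  Flow on (1->3): 3/3
  Flow on (2->3): 1/4
Maximum flow = 4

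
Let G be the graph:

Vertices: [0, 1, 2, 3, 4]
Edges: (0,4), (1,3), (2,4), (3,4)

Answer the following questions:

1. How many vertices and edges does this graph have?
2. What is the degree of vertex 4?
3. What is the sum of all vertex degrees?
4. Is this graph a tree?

Count: 5 vertices, 4 edges.
Vertex 4 has neighbors [0, 2, 3], degree = 3.
Handshaking lemma: 2 * 4 = 8.
A graph is a tree iff it is connected and has exactly n-1 edges. This graph is connected (all 5 vertices in one component) and has 5-1 = 4 edges. It is a tree.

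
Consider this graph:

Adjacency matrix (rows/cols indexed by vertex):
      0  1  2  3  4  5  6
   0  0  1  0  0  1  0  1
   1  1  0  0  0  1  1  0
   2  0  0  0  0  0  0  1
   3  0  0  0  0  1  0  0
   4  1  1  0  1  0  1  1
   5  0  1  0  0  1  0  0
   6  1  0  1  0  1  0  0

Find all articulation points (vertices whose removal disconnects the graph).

An articulation point is a vertex whose removal disconnects the graph.
Articulation points: [4, 6]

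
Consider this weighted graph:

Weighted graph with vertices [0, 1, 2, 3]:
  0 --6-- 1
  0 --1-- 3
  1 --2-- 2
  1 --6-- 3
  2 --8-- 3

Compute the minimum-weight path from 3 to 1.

Using Dijkstra's algorithm from vertex 3:
Shortest path: 3 -> 1
Total weight: 6 = 6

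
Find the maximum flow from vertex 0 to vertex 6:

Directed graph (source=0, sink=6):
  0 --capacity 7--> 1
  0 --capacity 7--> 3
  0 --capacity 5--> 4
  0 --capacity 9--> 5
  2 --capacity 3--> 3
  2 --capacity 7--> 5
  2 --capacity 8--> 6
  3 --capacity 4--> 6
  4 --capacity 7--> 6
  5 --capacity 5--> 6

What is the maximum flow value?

Computing max flow:
  Flow on (0->3): 4/7
  Flow on (0->4): 5/5
  Flow on (0->5): 5/9
  Flow on (3->6): 4/4
  Flow on (4->6): 5/7
  Flow on (5->6): 5/5
Maximum flow = 14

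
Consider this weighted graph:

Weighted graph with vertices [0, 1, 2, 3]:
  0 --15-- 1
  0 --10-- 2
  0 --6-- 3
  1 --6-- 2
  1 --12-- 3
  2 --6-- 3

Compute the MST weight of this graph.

Applying Kruskal's algorithm (sort edges by weight, add if no cycle):
  Add (0,3) w=6
  Add (1,2) w=6
  Add (2,3) w=6
  Skip (0,2) w=10 (creates cycle)
  Skip (1,3) w=12 (creates cycle)
  Skip (0,1) w=15 (creates cycle)
MST weight = 18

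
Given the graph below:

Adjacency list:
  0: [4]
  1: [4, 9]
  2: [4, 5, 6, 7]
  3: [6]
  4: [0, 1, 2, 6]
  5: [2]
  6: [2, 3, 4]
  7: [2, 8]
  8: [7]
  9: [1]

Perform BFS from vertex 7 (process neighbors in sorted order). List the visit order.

BFS from vertex 7 (neighbors processed in ascending order):
Visit order: 7, 2, 8, 4, 5, 6, 0, 1, 3, 9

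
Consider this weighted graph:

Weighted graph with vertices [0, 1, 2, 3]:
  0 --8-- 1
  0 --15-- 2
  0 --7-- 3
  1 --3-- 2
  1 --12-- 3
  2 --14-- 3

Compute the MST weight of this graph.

Applying Kruskal's algorithm (sort edges by weight, add if no cycle):
  Add (1,2) w=3
  Add (0,3) w=7
  Add (0,1) w=8
  Skip (1,3) w=12 (creates cycle)
  Skip (2,3) w=14 (creates cycle)
  Skip (0,2) w=15 (creates cycle)
MST weight = 18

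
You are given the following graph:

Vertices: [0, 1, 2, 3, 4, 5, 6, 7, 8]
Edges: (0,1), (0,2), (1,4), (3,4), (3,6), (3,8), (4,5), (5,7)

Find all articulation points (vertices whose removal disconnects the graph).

An articulation point is a vertex whose removal disconnects the graph.
Articulation points: [0, 1, 3, 4, 5]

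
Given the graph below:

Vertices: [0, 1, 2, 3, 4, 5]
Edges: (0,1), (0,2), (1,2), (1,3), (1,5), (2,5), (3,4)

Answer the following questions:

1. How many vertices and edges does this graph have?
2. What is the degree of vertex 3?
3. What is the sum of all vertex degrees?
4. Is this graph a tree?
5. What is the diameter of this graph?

Count: 6 vertices, 7 edges.
Vertex 3 has neighbors [1, 4], degree = 2.
Handshaking lemma: 2 * 7 = 14.
A tree on 6 vertices has 5 edges. This graph has 7 edges (2 extra). Not a tree.
Diameter (longest shortest path) = 3.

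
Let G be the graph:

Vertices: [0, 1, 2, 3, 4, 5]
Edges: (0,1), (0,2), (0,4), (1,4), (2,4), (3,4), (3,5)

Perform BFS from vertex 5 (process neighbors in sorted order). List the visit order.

BFS from vertex 5 (neighbors processed in ascending order):
Visit order: 5, 3, 4, 0, 1, 2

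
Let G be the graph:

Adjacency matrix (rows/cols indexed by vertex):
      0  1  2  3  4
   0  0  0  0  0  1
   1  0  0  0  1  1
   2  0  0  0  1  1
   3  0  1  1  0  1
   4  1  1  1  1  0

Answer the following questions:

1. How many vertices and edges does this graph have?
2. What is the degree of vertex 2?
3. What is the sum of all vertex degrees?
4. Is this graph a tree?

Count: 5 vertices, 6 edges.
Vertex 2 has neighbors [3, 4], degree = 2.
Handshaking lemma: 2 * 6 = 12.
A tree on 5 vertices has 4 edges. This graph has 6 edges (2 extra). Not a tree.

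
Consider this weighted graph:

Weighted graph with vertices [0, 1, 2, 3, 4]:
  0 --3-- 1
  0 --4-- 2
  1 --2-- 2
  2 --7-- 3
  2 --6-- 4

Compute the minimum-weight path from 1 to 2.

Using Dijkstra's algorithm from vertex 1:
Shortest path: 1 -> 2
Total weight: 2 = 2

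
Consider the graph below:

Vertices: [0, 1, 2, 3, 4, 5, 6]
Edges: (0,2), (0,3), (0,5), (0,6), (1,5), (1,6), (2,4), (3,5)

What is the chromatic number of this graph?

The graph has a maximum clique of size 3 (lower bound on chromatic number).
A valid 3-coloring: {0: 0, 1: 0, 2: 1, 3: 2, 4: 0, 5: 1, 6: 1}.
Chromatic number = 3.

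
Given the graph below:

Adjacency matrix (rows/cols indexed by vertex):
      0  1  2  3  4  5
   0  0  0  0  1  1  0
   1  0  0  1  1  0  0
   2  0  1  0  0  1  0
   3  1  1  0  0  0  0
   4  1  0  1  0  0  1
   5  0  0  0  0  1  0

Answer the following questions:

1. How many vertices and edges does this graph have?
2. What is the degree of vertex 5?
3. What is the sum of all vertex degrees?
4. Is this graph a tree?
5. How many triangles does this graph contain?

Count: 6 vertices, 6 edges.
Vertex 5 has neighbors [4], degree = 1.
Handshaking lemma: 2 * 6 = 12.
A tree on 6 vertices has 5 edges. This graph has 6 edges (1 extra). Not a tree.
Number of triangles = 0.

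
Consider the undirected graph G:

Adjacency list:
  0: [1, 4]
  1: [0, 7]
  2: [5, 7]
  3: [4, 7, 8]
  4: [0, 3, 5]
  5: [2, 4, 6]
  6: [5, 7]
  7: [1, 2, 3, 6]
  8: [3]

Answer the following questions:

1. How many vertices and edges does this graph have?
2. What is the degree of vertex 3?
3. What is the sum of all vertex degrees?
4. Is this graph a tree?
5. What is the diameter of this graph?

Count: 9 vertices, 11 edges.
Vertex 3 has neighbors [4, 7, 8], degree = 3.
Handshaking lemma: 2 * 11 = 22.
A tree on 9 vertices has 8 edges. This graph has 11 edges (3 extra). Not a tree.
Diameter (longest shortest path) = 3.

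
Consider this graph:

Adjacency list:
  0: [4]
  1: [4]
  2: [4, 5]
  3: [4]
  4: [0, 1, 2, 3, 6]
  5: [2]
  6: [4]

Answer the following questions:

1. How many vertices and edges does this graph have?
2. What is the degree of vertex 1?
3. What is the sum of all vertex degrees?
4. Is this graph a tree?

Count: 7 vertices, 6 edges.
Vertex 1 has neighbors [4], degree = 1.
Handshaking lemma: 2 * 6 = 12.
A graph is a tree iff it is connected and has exactly n-1 edges. This graph is connected (all 7 vertices in one component) and has 7-1 = 6 edges. It is a tree.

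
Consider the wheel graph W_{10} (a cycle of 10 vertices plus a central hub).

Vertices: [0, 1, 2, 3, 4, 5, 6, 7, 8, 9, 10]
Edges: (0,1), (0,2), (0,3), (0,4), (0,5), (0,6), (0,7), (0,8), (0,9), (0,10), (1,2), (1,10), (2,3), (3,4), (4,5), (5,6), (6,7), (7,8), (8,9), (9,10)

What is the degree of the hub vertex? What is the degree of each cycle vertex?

The hub connects to all 10 cycle vertices, so deg(hub) = 10.
Each cycle vertex connects to 2 neighbors on the cycle plus the hub, so deg(cycle vertex) = 3.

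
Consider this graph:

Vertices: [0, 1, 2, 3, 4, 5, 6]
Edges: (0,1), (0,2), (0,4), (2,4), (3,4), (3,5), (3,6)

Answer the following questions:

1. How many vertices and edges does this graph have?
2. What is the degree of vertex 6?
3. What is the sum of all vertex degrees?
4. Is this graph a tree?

Count: 7 vertices, 7 edges.
Vertex 6 has neighbors [3], degree = 1.
Handshaking lemma: 2 * 7 = 14.
A tree on 7 vertices has 6 edges. This graph has 7 edges (1 extra). Not a tree.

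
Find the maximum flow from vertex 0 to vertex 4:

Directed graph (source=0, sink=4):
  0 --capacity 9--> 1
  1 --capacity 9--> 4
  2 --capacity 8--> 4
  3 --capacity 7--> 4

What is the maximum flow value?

Computing max flow:
  Flow on (0->1): 9/9
  Flow on (1->4): 9/9
Maximum flow = 9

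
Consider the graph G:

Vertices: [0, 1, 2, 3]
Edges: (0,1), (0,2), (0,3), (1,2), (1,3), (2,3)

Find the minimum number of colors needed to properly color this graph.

The graph has a maximum clique of size 4 (lower bound on chromatic number).
A valid 4-coloring: {0: 0, 1: 1, 2: 2, 3: 3}.
Chromatic number = 4.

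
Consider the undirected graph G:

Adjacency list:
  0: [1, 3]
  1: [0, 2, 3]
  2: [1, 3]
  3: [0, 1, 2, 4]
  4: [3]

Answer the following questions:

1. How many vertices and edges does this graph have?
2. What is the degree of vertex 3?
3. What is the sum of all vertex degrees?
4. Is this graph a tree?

Count: 5 vertices, 6 edges.
Vertex 3 has neighbors [0, 1, 2, 4], degree = 4.
Handshaking lemma: 2 * 6 = 12.
A tree on 5 vertices has 4 edges. This graph has 6 edges (2 extra). Not a tree.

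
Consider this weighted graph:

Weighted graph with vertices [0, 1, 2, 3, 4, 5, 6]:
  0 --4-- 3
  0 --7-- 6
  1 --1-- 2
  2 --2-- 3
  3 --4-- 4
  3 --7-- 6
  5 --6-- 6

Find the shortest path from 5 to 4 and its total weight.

Using Dijkstra's algorithm from vertex 5:
Shortest path: 5 -> 6 -> 3 -> 4
Total weight: 6 + 7 + 4 = 17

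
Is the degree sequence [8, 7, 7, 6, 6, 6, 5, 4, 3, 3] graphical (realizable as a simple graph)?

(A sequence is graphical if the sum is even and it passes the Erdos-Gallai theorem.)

Sum of degrees = 55. Sum is odd, so the sequence is NOT graphical.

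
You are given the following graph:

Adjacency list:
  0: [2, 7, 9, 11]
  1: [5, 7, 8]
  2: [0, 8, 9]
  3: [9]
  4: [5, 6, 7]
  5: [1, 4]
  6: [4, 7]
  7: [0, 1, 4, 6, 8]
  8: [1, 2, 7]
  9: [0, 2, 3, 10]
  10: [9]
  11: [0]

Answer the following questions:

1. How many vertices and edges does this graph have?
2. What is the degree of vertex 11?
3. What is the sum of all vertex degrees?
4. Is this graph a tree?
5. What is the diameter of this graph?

Count: 12 vertices, 16 edges.
Vertex 11 has neighbors [0], degree = 1.
Handshaking lemma: 2 * 16 = 32.
A tree on 12 vertices has 11 edges. This graph has 16 edges (5 extra). Not a tree.
Diameter (longest shortest path) = 5.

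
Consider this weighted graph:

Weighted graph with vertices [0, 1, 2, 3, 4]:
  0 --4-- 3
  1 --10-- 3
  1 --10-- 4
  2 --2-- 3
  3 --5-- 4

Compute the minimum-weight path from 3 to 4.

Using Dijkstra's algorithm from vertex 3:
Shortest path: 3 -> 4
Total weight: 5 = 5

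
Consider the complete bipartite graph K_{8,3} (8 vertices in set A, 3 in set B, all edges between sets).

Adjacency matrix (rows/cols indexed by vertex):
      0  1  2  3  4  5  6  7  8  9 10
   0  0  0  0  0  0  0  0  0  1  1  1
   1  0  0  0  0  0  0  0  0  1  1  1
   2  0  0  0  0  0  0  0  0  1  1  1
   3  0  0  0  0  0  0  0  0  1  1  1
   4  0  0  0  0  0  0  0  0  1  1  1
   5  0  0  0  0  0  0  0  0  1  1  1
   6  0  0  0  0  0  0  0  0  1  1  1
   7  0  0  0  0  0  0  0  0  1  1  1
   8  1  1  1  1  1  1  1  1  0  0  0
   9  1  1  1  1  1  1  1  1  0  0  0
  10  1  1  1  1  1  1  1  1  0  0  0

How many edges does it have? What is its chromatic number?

K_{8,3} has 8 * 3 = 24 edges.
Bipartite graphs have chromatic number 2 (color each partition differently).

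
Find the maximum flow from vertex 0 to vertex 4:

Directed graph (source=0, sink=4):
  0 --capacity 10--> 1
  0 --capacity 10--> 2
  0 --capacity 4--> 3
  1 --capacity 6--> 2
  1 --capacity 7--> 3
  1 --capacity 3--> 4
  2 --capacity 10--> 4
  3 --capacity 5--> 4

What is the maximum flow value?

Computing max flow:
  Flow on (0->1): 4/10
  Flow on (0->2): 10/10
  Flow on (0->3): 4/4
  Flow on (1->3): 1/7
  Flow on (1->4): 3/3
  Flow on (2->4): 10/10
  Flow on (3->4): 5/5
Maximum flow = 18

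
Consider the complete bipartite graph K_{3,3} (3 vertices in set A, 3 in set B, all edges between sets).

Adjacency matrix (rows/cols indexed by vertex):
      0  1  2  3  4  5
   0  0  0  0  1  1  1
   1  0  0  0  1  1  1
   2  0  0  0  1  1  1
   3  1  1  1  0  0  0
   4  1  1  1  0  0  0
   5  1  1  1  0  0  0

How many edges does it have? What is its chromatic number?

K_{3,3} has 3 * 3 = 9 edges.
Bipartite graphs have chromatic number 2 (color each partition differently).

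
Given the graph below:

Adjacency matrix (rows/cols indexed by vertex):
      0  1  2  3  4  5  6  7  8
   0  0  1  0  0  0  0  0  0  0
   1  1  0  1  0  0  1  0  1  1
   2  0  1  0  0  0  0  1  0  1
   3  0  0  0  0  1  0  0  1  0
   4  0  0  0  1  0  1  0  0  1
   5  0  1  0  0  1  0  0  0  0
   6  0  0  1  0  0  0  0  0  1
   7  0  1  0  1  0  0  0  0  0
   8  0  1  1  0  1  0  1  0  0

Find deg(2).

Vertex 2 has neighbors [1, 6, 8], so deg(2) = 3.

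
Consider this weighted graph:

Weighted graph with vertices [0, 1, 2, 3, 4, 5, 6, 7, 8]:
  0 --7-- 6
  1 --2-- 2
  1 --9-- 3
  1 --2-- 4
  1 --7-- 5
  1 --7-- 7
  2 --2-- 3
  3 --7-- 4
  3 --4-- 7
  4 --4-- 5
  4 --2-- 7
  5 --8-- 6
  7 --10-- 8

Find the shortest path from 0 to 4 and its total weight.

Using Dijkstra's algorithm from vertex 0:
Shortest path: 0 -> 6 -> 5 -> 4
Total weight: 7 + 8 + 4 = 19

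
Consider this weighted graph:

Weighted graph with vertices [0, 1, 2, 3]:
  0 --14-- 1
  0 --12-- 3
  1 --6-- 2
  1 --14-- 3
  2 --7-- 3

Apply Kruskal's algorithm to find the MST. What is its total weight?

Applying Kruskal's algorithm (sort edges by weight, add if no cycle):
  Add (1,2) w=6
  Add (2,3) w=7
  Add (0,3) w=12
  Skip (0,1) w=14 (creates cycle)
  Skip (1,3) w=14 (creates cycle)
MST weight = 25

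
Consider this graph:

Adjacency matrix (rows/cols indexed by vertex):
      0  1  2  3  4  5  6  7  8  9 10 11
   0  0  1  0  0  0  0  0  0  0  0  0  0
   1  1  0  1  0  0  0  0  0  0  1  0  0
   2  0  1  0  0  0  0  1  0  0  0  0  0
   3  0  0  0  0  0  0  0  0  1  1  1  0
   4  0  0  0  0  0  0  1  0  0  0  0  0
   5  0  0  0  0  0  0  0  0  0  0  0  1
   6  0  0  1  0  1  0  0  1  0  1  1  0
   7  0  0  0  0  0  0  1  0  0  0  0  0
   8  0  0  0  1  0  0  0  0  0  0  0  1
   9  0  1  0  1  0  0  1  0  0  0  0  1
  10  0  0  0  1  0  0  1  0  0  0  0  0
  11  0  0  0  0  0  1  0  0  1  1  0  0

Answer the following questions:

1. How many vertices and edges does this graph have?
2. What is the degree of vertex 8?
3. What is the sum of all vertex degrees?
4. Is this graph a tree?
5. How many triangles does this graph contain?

Count: 12 vertices, 14 edges.
Vertex 8 has neighbors [3, 11], degree = 2.
Handshaking lemma: 2 * 14 = 28.
A tree on 12 vertices has 11 edges. This graph has 14 edges (3 extra). Not a tree.
Number of triangles = 0.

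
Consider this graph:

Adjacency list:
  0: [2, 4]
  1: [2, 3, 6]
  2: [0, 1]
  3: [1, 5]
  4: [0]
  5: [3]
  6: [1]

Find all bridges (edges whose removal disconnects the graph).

A bridge is an edge whose removal increases the number of connected components.
Bridges found: (0,2), (0,4), (1,2), (1,3), (1,6), (3,5)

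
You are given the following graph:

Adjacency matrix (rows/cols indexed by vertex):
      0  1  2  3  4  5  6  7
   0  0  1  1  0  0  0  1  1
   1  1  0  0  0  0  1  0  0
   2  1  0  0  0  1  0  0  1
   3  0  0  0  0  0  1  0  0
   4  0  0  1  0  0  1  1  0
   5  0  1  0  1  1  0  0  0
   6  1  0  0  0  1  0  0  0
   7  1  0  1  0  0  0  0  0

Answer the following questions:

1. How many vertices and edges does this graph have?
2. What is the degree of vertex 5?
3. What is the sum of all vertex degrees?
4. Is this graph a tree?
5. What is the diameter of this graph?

Count: 8 vertices, 10 edges.
Vertex 5 has neighbors [1, 3, 4], degree = 3.
Handshaking lemma: 2 * 10 = 20.
A tree on 8 vertices has 7 edges. This graph has 10 edges (3 extra). Not a tree.
Diameter (longest shortest path) = 4.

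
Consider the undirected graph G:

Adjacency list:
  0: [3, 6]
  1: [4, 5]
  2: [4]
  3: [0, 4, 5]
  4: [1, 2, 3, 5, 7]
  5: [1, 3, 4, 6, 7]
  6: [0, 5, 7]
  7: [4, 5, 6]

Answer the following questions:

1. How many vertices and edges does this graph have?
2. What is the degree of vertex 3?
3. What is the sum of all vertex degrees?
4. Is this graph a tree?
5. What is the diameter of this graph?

Count: 8 vertices, 12 edges.
Vertex 3 has neighbors [0, 4, 5], degree = 3.
Handshaking lemma: 2 * 12 = 24.
A tree on 8 vertices has 7 edges. This graph has 12 edges (5 extra). Not a tree.
Diameter (longest shortest path) = 3.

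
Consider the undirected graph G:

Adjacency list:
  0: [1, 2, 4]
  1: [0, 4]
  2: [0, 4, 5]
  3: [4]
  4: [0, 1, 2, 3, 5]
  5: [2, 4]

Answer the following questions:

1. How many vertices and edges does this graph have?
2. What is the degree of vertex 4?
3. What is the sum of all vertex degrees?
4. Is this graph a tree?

Count: 6 vertices, 8 edges.
Vertex 4 has neighbors [0, 1, 2, 3, 5], degree = 5.
Handshaking lemma: 2 * 8 = 16.
A tree on 6 vertices has 5 edges. This graph has 8 edges (3 extra). Not a tree.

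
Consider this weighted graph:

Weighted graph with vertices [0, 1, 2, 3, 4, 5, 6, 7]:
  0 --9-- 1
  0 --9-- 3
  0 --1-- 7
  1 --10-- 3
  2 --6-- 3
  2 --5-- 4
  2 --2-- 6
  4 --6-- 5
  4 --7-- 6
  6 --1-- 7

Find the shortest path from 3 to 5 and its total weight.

Using Dijkstra's algorithm from vertex 3:
Shortest path: 3 -> 2 -> 4 -> 5
Total weight: 6 + 5 + 6 = 17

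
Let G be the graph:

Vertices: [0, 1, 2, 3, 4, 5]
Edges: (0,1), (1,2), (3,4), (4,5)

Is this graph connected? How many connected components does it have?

Checking connectivity: the graph has 2 connected component(s).
Components: [[0, 1, 2], [3, 4, 5]]. The graph is NOT connected.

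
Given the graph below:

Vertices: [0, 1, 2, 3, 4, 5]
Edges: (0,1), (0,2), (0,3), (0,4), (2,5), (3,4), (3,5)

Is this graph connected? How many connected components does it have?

Checking connectivity: the graph has 1 connected component(s).
All vertices are reachable from each other. The graph IS connected.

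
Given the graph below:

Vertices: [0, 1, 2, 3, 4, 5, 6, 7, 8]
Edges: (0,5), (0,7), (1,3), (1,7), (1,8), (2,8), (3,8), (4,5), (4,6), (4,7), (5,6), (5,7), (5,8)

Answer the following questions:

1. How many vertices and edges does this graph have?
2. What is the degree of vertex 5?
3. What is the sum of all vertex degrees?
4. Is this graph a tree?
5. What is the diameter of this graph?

Count: 9 vertices, 13 edges.
Vertex 5 has neighbors [0, 4, 6, 7, 8], degree = 5.
Handshaking lemma: 2 * 13 = 26.
A tree on 9 vertices has 8 edges. This graph has 13 edges (5 extra). Not a tree.
Diameter (longest shortest path) = 3.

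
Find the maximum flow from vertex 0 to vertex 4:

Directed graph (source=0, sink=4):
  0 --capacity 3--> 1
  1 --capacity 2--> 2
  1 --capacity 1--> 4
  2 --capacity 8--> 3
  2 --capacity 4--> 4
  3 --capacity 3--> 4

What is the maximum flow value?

Computing max flow:
  Flow on (0->1): 3/3
  Flow on (1->2): 2/2
  Flow on (1->4): 1/1
  Flow on (2->4): 2/4
Maximum flow = 3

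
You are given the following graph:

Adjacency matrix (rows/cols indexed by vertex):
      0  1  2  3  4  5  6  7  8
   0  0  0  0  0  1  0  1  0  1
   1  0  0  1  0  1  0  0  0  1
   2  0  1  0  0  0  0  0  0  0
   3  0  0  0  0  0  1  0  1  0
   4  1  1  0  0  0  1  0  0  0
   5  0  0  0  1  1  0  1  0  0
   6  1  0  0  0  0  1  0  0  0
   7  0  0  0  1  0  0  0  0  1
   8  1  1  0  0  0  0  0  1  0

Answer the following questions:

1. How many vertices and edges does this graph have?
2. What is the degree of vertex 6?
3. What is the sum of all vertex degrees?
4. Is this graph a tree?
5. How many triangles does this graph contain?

Count: 9 vertices, 11 edges.
Vertex 6 has neighbors [0, 5], degree = 2.
Handshaking lemma: 2 * 11 = 22.
A tree on 9 vertices has 8 edges. This graph has 11 edges (3 extra). Not a tree.
Number of triangles = 0.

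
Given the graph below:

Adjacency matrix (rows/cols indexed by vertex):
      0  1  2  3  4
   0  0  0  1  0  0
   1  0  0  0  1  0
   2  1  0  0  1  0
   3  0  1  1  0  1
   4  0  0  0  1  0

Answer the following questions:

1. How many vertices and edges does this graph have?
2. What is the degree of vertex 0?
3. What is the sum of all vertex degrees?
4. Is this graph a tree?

Count: 5 vertices, 4 edges.
Vertex 0 has neighbors [2], degree = 1.
Handshaking lemma: 2 * 4 = 8.
A graph is a tree iff it is connected and has exactly n-1 edges. This graph is connected (all 5 vertices in one component) and has 5-1 = 4 edges. It is a tree.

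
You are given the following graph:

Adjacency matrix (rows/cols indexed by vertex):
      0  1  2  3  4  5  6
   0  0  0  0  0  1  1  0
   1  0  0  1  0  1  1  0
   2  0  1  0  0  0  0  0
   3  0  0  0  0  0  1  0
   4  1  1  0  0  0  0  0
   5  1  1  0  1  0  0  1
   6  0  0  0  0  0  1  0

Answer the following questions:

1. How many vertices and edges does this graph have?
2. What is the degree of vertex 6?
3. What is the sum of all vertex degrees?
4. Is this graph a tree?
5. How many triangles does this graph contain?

Count: 7 vertices, 7 edges.
Vertex 6 has neighbors [5], degree = 1.
Handshaking lemma: 2 * 7 = 14.
A tree on 7 vertices has 6 edges. This graph has 7 edges (1 extra). Not a tree.
Number of triangles = 0.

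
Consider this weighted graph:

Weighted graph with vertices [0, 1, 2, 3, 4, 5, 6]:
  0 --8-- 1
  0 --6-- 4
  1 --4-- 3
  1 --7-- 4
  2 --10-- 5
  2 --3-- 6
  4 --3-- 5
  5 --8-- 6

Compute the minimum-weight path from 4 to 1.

Using Dijkstra's algorithm from vertex 4:
Shortest path: 4 -> 1
Total weight: 7 = 7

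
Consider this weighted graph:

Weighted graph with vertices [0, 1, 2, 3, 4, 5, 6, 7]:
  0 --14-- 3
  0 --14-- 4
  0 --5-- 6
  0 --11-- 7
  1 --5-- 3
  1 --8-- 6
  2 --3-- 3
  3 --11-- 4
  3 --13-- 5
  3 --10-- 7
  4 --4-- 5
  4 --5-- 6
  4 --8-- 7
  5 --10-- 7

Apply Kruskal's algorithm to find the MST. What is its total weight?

Applying Kruskal's algorithm (sort edges by weight, add if no cycle):
  Add (2,3) w=3
  Add (4,5) w=4
  Add (0,6) w=5
  Add (1,3) w=5
  Add (4,6) w=5
  Add (1,6) w=8
  Add (4,7) w=8
  Skip (3,7) w=10 (creates cycle)
  Skip (5,7) w=10 (creates cycle)
  Skip (0,7) w=11 (creates cycle)
  Skip (3,4) w=11 (creates cycle)
  Skip (3,5) w=13 (creates cycle)
  Skip (0,4) w=14 (creates cycle)
  Skip (0,3) w=14 (creates cycle)
MST weight = 38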